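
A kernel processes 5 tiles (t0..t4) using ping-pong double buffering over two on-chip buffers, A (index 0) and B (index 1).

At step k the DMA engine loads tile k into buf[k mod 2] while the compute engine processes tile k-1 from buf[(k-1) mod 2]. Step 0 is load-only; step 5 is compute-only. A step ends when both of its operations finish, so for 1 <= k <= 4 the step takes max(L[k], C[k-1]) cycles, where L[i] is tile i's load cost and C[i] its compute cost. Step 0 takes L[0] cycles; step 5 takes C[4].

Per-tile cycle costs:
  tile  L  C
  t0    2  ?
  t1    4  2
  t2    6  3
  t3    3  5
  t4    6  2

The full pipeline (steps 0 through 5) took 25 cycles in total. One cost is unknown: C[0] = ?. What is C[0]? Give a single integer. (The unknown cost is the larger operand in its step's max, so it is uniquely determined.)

step 0 = dur = L[0]=2 = 2
step 1 = dur = max(L[1]=4, C[0]=?) = C[0]  (unknown; binding)
step 2 = dur = max(L[2]=6, C[1]=2) = 6
step 3 = dur = max(L[3]=3, C[2]=3) = 3
step 4 = dur = max(L[4]=6, C[3]=5) = 6
step 5 = dur = C[4]=2 = 2
sum of known step durations = 19
dur[1] = total - known = 25 - 19 = 6
C[0] is the binding max in step 1, so C[0] = dur[1] = 6

C[0] = 6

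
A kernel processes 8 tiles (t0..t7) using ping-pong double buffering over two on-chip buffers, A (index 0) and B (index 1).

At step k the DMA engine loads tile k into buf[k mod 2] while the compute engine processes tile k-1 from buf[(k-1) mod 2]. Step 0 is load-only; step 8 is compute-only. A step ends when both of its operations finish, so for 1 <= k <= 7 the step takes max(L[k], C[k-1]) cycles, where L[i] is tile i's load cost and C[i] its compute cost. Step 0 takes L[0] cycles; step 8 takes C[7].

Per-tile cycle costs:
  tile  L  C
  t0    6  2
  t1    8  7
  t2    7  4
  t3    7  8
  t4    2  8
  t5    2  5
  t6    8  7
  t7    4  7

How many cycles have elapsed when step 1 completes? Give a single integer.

end_cycle[1] = 14

  0. 6=6c; end=6; A:t0 B:-
  1. max(8,2)=8c; end=14; A:t0 B:t1
  2. max(7,7)=7c; end=21; A:t2 B:t1
  3. max(7,4)=7c; end=28; A:t2 B:t3
  4. max(2,8)=8c; end=36; A:t4 B:t3
  5. max(2,8)=8c; end=44; A:t4 B:t5
  6. max(8,5)=8c; end=52; A:t6 B:t5
  7. max(4,7)=7c; end=59; A:t6 B:t7
  8. 7=7c; end=66; A:t6 B:t7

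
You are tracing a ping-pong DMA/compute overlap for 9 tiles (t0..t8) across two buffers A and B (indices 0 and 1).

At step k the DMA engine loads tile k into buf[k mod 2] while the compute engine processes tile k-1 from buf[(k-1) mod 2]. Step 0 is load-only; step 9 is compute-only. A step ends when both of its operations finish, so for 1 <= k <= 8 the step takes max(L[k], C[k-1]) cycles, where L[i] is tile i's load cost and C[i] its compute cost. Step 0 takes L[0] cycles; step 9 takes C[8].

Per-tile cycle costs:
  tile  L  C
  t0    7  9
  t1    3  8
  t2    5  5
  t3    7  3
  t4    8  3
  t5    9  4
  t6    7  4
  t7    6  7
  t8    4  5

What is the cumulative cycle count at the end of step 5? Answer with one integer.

k=0 load=t0/7c comp=- wait=7 total=7
k=1 load=t1/3c comp=t0/9c wait=9 total=16
k=2 load=t2/5c comp=t1/8c wait=8 total=24
k=3 load=t3/7c comp=t2/5c wait=7 total=31
k=4 load=t4/8c comp=t3/3c wait=8 total=39
k=5 load=t5/9c comp=t4/3c wait=9 total=48
k=6 load=t6/7c comp=t5/4c wait=7 total=55
k=7 load=t7/6c comp=t6/4c wait=6 total=61
k=8 load=t8/4c comp=t7/7c wait=7 total=68
k=9 load=- comp=t8/5c wait=5 total=73

end_cycle[5] = 48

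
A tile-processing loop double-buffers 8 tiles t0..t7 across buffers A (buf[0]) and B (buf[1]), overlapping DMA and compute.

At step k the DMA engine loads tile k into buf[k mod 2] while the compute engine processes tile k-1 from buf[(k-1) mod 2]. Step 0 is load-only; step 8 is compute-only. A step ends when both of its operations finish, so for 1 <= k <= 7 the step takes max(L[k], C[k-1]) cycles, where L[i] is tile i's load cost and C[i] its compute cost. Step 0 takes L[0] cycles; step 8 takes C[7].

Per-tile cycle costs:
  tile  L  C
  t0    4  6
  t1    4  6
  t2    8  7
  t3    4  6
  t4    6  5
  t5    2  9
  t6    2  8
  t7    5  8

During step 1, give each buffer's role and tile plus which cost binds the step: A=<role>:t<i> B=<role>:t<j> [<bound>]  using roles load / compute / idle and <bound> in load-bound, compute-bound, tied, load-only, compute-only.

[0] DMA t0→A (4c) ∥ CU idle ⇒ 4c, clock 4
[1] DMA t1→B (4c) ∥ CU A:t0 (6c) ⇒ 6c, clock 10
[2] DMA t2→A (8c) ∥ CU B:t1 (6c) ⇒ 8c, clock 18
[3] DMA t3→B (4c) ∥ CU A:t2 (7c) ⇒ 7c, clock 25
[4] DMA t4→A (6c) ∥ CU B:t3 (6c) ⇒ 6c, clock 31
[5] DMA t5→B (2c) ∥ CU A:t4 (5c) ⇒ 5c, clock 36
[6] DMA t6→A (2c) ∥ CU B:t5 (9c) ⇒ 9c, clock 45
[7] DMA t7→B (5c) ∥ CU A:t6 (8c) ⇒ 8c, clock 53
[8] DMA idle ∥ CU B:t7 (8c) ⇒ 8c, clock 61

step 1: A=compute:t0 B=load:t1 [compute-bound]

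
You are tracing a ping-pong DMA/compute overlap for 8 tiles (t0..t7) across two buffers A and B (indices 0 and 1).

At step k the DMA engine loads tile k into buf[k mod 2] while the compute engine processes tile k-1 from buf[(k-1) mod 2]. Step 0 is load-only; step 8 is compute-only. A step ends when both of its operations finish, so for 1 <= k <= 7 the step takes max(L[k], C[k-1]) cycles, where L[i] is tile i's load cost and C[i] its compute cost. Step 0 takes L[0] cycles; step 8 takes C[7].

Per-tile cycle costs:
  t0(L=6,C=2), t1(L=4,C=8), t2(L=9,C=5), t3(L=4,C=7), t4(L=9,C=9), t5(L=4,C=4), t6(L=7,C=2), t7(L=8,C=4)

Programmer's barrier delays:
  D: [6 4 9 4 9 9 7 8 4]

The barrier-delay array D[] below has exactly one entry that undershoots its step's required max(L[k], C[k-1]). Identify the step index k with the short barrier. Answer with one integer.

hazard at step 3

k=0 barrier L[0]=6→6c, D[0]=6 ok
k=1 barrier max(L[1]=4,C[0]=2)→4c, D[1]=4 ok
k=2 barrier max(L[2]=9,C[1]=8)→9c, D[2]=9 ok
k=3 barrier max(L[3]=4,C[2]=5)→5c, D[3]=4 SHORT
k=4 barrier max(L[4]=9,C[3]=7)→9c, D[4]=9 ok
k=5 barrier max(L[5]=4,C[4]=9)→9c, D[5]=9 ok
k=6 barrier max(L[6]=7,C[5]=4)→7c, D[6]=7 ok
k=7 barrier max(L[7]=8,C[6]=2)→8c, D[7]=8 ok
k=8 barrier C[7]=4→4c, D[8]=4 ok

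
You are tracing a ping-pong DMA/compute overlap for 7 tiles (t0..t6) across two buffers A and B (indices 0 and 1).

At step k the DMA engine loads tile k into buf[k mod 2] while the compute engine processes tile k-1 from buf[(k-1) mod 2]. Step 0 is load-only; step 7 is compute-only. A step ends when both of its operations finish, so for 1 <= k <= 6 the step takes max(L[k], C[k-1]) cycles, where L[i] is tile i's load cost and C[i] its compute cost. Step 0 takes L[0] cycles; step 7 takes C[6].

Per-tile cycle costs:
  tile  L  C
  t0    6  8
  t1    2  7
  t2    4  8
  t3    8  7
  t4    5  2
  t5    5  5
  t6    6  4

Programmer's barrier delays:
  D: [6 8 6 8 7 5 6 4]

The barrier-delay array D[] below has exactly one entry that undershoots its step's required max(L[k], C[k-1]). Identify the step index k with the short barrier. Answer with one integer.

hazard at step 2

[0] required=L[0]=6=6 vs D=6 ok
[1] required=max(L[1]=2,C[0]=8)=8 vs D=8 ok
[2] required=max(L[2]=4,C[1]=7)=7 vs D=6 SHORT
[3] required=max(L[3]=8,C[2]=8)=8 vs D=8 ok
[4] required=max(L[4]=5,C[3]=7)=7 vs D=7 ok
[5] required=max(L[5]=5,C[4]=2)=5 vs D=5 ok
[6] required=max(L[6]=6,C[5]=5)=6 vs D=6 ok
[7] required=C[6]=4=4 vs D=4 ok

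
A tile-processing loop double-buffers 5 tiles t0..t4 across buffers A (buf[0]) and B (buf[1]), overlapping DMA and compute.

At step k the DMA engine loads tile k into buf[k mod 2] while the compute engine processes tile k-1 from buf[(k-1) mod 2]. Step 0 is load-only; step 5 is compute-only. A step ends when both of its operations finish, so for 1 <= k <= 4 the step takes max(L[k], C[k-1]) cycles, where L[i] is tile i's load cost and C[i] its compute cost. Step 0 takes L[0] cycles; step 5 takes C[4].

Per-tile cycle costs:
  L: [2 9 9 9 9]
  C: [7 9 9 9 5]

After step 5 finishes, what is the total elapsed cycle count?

end_cycle[5] = 43

  0. 2=2c; end=2; A:t0 B:-
  1. max(9,7)=9c; end=11; A:t0 B:t1
  2. max(9,9)=9c; end=20; A:t2 B:t1
  3. max(9,9)=9c; end=29; A:t2 B:t3
  4. max(9,9)=9c; end=38; A:t4 B:t3
  5. 5=5c; end=43; A:t4 B:t3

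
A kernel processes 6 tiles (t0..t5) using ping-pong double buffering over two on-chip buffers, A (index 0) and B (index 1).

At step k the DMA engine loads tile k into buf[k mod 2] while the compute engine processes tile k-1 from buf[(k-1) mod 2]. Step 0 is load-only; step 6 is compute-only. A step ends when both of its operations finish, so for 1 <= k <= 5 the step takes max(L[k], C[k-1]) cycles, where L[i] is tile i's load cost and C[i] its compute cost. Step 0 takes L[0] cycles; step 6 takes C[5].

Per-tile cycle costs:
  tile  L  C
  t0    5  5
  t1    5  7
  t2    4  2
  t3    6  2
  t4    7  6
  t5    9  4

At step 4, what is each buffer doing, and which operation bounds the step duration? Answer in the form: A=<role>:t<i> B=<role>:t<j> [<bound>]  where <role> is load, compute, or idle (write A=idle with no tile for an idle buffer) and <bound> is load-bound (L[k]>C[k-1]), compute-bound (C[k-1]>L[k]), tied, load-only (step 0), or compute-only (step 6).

step 4: A=load:t4 B=compute:t3 [load-bound]

[0] DMA t0→A (5c) ∥ CU idle ⇒ 5c, clock 5
[1] DMA t1→B (5c) ∥ CU A:t0 (5c) ⇒ 5c, clock 10
[2] DMA t2→A (4c) ∥ CU B:t1 (7c) ⇒ 7c, clock 17
[3] DMA t3→B (6c) ∥ CU A:t2 (2c) ⇒ 6c, clock 23
[4] DMA t4→A (7c) ∥ CU B:t3 (2c) ⇒ 7c, clock 30
[5] DMA t5→B (9c) ∥ CU A:t4 (6c) ⇒ 9c, clock 39
[6] DMA idle ∥ CU B:t5 (4c) ⇒ 4c, clock 43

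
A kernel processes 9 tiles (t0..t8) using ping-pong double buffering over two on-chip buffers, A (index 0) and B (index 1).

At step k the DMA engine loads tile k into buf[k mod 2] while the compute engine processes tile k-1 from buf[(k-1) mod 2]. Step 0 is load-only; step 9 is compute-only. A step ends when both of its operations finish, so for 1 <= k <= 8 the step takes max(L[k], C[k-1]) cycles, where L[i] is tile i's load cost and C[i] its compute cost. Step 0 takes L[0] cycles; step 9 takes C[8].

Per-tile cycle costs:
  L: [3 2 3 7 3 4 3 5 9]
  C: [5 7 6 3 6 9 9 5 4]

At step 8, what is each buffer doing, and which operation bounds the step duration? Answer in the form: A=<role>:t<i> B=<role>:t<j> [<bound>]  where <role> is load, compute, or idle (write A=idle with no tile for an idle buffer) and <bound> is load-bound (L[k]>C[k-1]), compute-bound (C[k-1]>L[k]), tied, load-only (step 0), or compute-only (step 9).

step 8: A=load:t8 B=compute:t7 [load-bound]

step 0: L[0]=3 → dur=3, Σ=3 | A=load:t0 B=idle [load-only]
step 1: L[1]=2 C[0]=5 → dur=5, Σ=8 | A=compute:t0 B=load:t1 [compute-bound]
step 2: L[2]=3 C[1]=7 → dur=7, Σ=15 | A=load:t2 B=compute:t1 [compute-bound]
step 3: L[3]=7 C[2]=6 → dur=7, Σ=22 | A=compute:t2 B=load:t3 [load-bound]
step 4: L[4]=3 C[3]=3 → dur=3, Σ=25 | A=load:t4 B=compute:t3 [tied]
step 5: L[5]=4 C[4]=6 → dur=6, Σ=31 | A=compute:t4 B=load:t5 [compute-bound]
step 6: L[6]=3 C[5]=9 → dur=9, Σ=40 | A=load:t6 B=compute:t5 [compute-bound]
step 7: L[7]=5 C[6]=9 → dur=9, Σ=49 | A=compute:t6 B=load:t7 [compute-bound]
step 8: L[8]=9 C[7]=5 → dur=9, Σ=58 | A=load:t8 B=compute:t7 [load-bound]
step 9: C[8]=4 → dur=4, Σ=62 | A=compute:t8 B=idle [compute-only]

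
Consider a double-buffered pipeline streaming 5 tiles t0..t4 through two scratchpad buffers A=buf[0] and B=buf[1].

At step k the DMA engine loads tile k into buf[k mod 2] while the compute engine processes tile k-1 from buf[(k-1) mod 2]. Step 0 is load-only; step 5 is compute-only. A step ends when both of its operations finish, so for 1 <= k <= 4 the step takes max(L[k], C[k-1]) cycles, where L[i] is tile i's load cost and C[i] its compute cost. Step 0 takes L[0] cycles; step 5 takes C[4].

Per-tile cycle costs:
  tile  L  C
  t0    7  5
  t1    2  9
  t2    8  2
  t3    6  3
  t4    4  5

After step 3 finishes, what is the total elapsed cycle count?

step 0: L[0]=7 → dur=7, Σ=7 | A=load:t0 B=idle [load-only]
step 1: L[1]=2 C[0]=5 → dur=5, Σ=12 | A=compute:t0 B=load:t1 [compute-bound]
step 2: L[2]=8 C[1]=9 → dur=9, Σ=21 | A=load:t2 B=compute:t1 [compute-bound]
step 3: L[3]=6 C[2]=2 → dur=6, Σ=27 | A=compute:t2 B=load:t3 [load-bound]
step 4: L[4]=4 C[3]=3 → dur=4, Σ=31 | A=load:t4 B=compute:t3 [load-bound]
step 5: C[4]=5 → dur=5, Σ=36 | A=compute:t4 B=idle [compute-only]

end_cycle[3] = 27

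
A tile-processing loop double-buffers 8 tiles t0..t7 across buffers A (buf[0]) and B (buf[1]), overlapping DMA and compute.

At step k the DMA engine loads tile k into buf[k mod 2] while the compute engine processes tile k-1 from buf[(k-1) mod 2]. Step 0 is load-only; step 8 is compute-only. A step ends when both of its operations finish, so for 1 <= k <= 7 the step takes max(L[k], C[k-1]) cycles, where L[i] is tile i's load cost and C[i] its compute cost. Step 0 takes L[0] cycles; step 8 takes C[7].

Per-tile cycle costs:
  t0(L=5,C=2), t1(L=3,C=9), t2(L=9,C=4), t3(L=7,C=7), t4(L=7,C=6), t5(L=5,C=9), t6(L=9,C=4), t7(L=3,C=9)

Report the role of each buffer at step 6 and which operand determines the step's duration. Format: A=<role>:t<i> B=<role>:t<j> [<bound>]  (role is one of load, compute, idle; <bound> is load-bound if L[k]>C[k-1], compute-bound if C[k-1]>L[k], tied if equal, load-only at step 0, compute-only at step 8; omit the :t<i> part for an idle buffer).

step 6: A=load:t6 B=compute:t5 [tied]

k=0 load=t0/5c comp=- wait=5 total=5
k=1 load=t1/3c comp=t0/2c wait=3 total=8
k=2 load=t2/9c comp=t1/9c wait=9 total=17
k=3 load=t3/7c comp=t2/4c wait=7 total=24
k=4 load=t4/7c comp=t3/7c wait=7 total=31
k=5 load=t5/5c comp=t4/6c wait=6 total=37
k=6 load=t6/9c comp=t5/9c wait=9 total=46
k=7 load=t7/3c comp=t6/4c wait=4 total=50
k=8 load=- comp=t7/9c wait=9 total=59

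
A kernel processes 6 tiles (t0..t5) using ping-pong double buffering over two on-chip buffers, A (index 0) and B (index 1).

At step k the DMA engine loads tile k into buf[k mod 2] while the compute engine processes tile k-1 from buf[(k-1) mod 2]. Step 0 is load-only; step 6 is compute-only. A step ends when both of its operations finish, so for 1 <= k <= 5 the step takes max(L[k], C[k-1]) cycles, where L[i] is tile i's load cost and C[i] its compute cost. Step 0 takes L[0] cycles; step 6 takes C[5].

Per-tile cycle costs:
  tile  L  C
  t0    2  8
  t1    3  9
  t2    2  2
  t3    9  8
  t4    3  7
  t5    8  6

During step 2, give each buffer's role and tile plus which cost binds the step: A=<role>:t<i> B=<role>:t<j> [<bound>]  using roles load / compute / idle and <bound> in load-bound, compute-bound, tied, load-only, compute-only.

step 2: A=load:t2 B=compute:t1 [compute-bound]

[0] DMA t0→A (2c) ∥ CU idle ⇒ 2c, clock 2
[1] DMA t1→B (3c) ∥ CU A:t0 (8c) ⇒ 8c, clock 10
[2] DMA t2→A (2c) ∥ CU B:t1 (9c) ⇒ 9c, clock 19
[3] DMA t3→B (9c) ∥ CU A:t2 (2c) ⇒ 9c, clock 28
[4] DMA t4→A (3c) ∥ CU B:t3 (8c) ⇒ 8c, clock 36
[5] DMA t5→B (8c) ∥ CU A:t4 (7c) ⇒ 8c, clock 44
[6] DMA idle ∥ CU B:t5 (6c) ⇒ 6c, clock 50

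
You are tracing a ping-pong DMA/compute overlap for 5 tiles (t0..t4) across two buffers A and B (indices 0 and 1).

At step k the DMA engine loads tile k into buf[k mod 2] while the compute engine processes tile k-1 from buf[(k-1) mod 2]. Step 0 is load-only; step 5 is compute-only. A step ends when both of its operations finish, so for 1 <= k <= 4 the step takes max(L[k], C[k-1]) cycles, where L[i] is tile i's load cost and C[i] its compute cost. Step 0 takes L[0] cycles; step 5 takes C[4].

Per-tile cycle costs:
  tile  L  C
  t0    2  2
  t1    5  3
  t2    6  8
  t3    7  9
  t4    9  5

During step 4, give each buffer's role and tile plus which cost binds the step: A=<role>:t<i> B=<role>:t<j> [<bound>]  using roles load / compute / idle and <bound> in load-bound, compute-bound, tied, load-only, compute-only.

  0. 2=2c; end=2; A:t0 B:-
  1. max(5,2)=5c; end=7; A:t0 B:t1
  2. max(6,3)=6c; end=13; A:t2 B:t1
  3. max(7,8)=8c; end=21; A:t2 B:t3
  4. max(9,9)=9c; end=30; A:t4 B:t3
  5. 5=5c; end=35; A:t4 B:t3

step 4: A=load:t4 B=compute:t3 [tied]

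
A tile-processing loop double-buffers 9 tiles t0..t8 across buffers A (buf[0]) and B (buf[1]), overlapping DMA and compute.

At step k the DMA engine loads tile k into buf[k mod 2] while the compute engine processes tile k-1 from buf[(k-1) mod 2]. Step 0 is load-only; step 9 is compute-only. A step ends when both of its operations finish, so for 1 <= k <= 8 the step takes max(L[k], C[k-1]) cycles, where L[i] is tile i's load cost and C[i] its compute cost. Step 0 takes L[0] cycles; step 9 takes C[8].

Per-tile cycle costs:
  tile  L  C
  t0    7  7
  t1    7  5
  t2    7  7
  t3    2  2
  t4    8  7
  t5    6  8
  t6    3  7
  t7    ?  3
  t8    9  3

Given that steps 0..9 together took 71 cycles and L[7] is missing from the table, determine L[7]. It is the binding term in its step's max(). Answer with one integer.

step 0 | dur = L[0]=7 = 7
step 1 | dur = max(L[1]=7, C[0]=7) = 7
step 2 | dur = max(L[2]=7, C[1]=5) = 7
step 3 | dur = max(L[3]=2, C[2]=7) = 7
step 4 | dur = max(L[4]=8, C[3]=2) = 8
step 5 | dur = max(L[5]=6, C[4]=7) = 7
step 6 | dur = max(L[6]=3, C[5]=8) = 8
step 7 | dur = max(L[7]=?, C[6]=7) = L[7]  (unknown; binding)
step 8 | dur = max(L[8]=9, C[7]=3) = 9
step 9 | dur = C[8]=3 = 3
sum of known step durations = 63
dur[7] = total - known = 71 - 63 = 8
L[7] is the binding max in step 7, so L[7] = dur[7] = 8

L[7] = 8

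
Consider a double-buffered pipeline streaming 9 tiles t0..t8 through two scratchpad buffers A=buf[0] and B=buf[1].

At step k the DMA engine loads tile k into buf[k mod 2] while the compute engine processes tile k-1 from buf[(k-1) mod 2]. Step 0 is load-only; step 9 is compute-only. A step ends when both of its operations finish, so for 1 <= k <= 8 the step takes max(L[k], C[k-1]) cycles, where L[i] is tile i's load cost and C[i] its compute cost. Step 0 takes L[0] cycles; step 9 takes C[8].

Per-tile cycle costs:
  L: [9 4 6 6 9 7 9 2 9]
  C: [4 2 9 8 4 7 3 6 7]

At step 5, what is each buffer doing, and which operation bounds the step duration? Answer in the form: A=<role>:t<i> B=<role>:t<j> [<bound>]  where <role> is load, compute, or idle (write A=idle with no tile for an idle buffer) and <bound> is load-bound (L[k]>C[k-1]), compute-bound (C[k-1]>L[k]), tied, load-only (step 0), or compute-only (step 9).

[0] DMA t0→A (9c) ∥ CU idle ⇒ 9c, clock 9
[1] DMA t1→B (4c) ∥ CU A:t0 (4c) ⇒ 4c, clock 13
[2] DMA t2→A (6c) ∥ CU B:t1 (2c) ⇒ 6c, clock 19
[3] DMA t3→B (6c) ∥ CU A:t2 (9c) ⇒ 9c, clock 28
[4] DMA t4→A (9c) ∥ CU B:t3 (8c) ⇒ 9c, clock 37
[5] DMA t5→B (7c) ∥ CU A:t4 (4c) ⇒ 7c, clock 44
[6] DMA t6→A (9c) ∥ CU B:t5 (7c) ⇒ 9c, clock 53
[7] DMA t7→B (2c) ∥ CU A:t6 (3c) ⇒ 3c, clock 56
[8] DMA t8→A (9c) ∥ CU B:t7 (6c) ⇒ 9c, clock 65
[9] DMA idle ∥ CU A:t8 (7c) ⇒ 7c, clock 72

step 5: A=compute:t4 B=load:t5 [load-bound]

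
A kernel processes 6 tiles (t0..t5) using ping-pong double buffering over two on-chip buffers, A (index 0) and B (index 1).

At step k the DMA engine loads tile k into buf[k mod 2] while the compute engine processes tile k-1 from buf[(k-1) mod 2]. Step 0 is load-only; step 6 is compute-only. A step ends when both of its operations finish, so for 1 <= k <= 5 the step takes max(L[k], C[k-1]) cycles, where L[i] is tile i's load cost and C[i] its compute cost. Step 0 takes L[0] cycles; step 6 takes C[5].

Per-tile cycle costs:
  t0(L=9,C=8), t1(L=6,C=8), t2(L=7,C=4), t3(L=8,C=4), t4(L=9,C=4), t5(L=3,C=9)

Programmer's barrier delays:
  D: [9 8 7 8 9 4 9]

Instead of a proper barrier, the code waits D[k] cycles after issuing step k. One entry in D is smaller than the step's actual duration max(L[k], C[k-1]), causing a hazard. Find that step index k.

hazard at step 2

[0] required=L[0]=9=9 vs D=9 ok
[1] required=max(L[1]=6,C[0]=8)=8 vs D=8 ok
[2] required=max(L[2]=7,C[1]=8)=8 vs D=7 SHORT
[3] required=max(L[3]=8,C[2]=4)=8 vs D=8 ok
[4] required=max(L[4]=9,C[3]=4)=9 vs D=9 ok
[5] required=max(L[5]=3,C[4]=4)=4 vs D=4 ok
[6] required=C[5]=9=9 vs D=9 ok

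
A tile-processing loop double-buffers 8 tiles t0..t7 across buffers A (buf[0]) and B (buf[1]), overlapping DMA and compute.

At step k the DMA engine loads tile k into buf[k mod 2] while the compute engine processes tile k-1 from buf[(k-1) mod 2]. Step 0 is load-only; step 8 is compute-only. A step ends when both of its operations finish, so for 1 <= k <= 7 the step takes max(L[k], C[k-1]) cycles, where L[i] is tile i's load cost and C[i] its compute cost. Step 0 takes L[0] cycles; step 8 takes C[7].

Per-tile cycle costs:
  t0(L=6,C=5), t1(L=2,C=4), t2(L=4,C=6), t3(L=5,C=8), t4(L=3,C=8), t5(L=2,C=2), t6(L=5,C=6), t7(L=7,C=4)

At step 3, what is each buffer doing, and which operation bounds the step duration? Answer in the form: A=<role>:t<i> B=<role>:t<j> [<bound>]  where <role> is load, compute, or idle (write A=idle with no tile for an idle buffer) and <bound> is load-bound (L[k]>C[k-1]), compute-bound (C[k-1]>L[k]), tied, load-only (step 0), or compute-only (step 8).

  0. 6=6c; end=6; A:t0 B:-
  1. max(2,5)=5c; end=11; A:t0 B:t1
  2. max(4,4)=4c; end=15; A:t2 B:t1
  3. max(5,6)=6c; end=21; A:t2 B:t3
  4. max(3,8)=8c; end=29; A:t4 B:t3
  5. max(2,8)=8c; end=37; A:t4 B:t5
  6. max(5,2)=5c; end=42; A:t6 B:t5
  7. max(7,6)=7c; end=49; A:t6 B:t7
  8. 4=4c; end=53; A:t6 B:t7

step 3: A=compute:t2 B=load:t3 [compute-bound]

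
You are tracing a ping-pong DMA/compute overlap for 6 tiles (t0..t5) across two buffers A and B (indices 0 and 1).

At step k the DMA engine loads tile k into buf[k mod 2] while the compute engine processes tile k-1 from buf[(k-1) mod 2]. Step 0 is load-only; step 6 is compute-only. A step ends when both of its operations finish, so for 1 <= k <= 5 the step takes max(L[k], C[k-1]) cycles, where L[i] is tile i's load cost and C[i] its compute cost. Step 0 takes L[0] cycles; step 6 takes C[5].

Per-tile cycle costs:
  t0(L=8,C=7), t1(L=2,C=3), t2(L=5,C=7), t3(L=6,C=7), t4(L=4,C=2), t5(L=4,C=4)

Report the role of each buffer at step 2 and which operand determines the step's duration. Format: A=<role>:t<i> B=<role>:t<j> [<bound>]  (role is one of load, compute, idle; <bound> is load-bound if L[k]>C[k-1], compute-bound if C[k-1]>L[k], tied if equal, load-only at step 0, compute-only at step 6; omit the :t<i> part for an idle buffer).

step 2: A=load:t2 B=compute:t1 [load-bound]

[0] DMA t0→A (8c) ∥ CU idle ⇒ 8c, clock 8
[1] DMA t1→B (2c) ∥ CU A:t0 (7c) ⇒ 7c, clock 15
[2] DMA t2→A (5c) ∥ CU B:t1 (3c) ⇒ 5c, clock 20
[3] DMA t3→B (6c) ∥ CU A:t2 (7c) ⇒ 7c, clock 27
[4] DMA t4→A (4c) ∥ CU B:t3 (7c) ⇒ 7c, clock 34
[5] DMA t5→B (4c) ∥ CU A:t4 (2c) ⇒ 4c, clock 38
[6] DMA idle ∥ CU B:t5 (4c) ⇒ 4c, clock 42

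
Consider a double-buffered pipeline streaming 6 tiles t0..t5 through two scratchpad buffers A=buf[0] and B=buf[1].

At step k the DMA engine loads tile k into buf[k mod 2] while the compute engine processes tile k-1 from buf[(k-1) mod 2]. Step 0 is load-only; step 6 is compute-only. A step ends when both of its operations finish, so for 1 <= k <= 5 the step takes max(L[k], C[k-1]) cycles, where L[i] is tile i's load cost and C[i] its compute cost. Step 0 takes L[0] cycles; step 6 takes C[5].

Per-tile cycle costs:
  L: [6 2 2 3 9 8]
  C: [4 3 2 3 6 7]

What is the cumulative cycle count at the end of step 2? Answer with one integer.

  0. 6=6c; end=6; A:t0 B:-
  1. max(2,4)=4c; end=10; A:t0 B:t1
  2. max(2,3)=3c; end=13; A:t2 B:t1
  3. max(3,2)=3c; end=16; A:t2 B:t3
  4. max(9,3)=9c; end=25; A:t4 B:t3
  5. max(8,6)=8c; end=33; A:t4 B:t5
  6. 7=7c; end=40; A:t4 B:t5

end_cycle[2] = 13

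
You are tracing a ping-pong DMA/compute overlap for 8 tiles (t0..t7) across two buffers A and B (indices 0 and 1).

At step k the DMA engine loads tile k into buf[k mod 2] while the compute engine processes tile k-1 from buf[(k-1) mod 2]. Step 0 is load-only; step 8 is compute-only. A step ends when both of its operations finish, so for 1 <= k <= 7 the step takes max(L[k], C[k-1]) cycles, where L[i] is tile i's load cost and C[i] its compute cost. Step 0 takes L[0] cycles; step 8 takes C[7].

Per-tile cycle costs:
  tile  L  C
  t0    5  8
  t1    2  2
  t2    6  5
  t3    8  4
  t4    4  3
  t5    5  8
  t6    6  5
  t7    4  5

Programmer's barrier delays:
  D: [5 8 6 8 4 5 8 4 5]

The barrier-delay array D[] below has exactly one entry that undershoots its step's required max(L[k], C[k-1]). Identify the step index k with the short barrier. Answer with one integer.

[0] required=L[0]=5=5 vs D=5 ok
[1] required=max(L[1]=2,C[0]=8)=8 vs D=8 ok
[2] required=max(L[2]=6,C[1]=2)=6 vs D=6 ok
[3] required=max(L[3]=8,C[2]=5)=8 vs D=8 ok
[4] required=max(L[4]=4,C[3]=4)=4 vs D=4 ok
[5] required=max(L[5]=5,C[4]=3)=5 vs D=5 ok
[6] required=max(L[6]=6,C[5]=8)=8 vs D=8 ok
[7] required=max(L[7]=4,C[6]=5)=5 vs D=4 SHORT
[8] required=C[7]=5=5 vs D=5 ok

hazard at step 7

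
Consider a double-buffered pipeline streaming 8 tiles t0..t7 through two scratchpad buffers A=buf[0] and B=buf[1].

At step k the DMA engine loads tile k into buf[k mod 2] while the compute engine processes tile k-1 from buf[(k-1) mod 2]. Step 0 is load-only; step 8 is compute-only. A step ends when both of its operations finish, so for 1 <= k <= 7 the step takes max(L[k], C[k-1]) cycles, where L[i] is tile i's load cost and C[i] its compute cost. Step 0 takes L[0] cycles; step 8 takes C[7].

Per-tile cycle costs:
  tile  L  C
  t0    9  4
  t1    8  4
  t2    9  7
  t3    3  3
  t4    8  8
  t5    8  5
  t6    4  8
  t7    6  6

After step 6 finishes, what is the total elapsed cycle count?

step 0: L[0]=9 → dur=9, Σ=9 | A=load:t0 B=idle [load-only]
step 1: L[1]=8 C[0]=4 → dur=8, Σ=17 | A=compute:t0 B=load:t1 [load-bound]
step 2: L[2]=9 C[1]=4 → dur=9, Σ=26 | A=load:t2 B=compute:t1 [load-bound]
step 3: L[3]=3 C[2]=7 → dur=7, Σ=33 | A=compute:t2 B=load:t3 [compute-bound]
step 4: L[4]=8 C[3]=3 → dur=8, Σ=41 | A=load:t4 B=compute:t3 [load-bound]
step 5: L[5]=8 C[4]=8 → dur=8, Σ=49 | A=compute:t4 B=load:t5 [tied]
step 6: L[6]=4 C[5]=5 → dur=5, Σ=54 | A=load:t6 B=compute:t5 [compute-bound]
step 7: L[7]=6 C[6]=8 → dur=8, Σ=62 | A=compute:t6 B=load:t7 [compute-bound]
step 8: C[7]=6 → dur=6, Σ=68 | A=idle B=compute:t7 [compute-only]

end_cycle[6] = 54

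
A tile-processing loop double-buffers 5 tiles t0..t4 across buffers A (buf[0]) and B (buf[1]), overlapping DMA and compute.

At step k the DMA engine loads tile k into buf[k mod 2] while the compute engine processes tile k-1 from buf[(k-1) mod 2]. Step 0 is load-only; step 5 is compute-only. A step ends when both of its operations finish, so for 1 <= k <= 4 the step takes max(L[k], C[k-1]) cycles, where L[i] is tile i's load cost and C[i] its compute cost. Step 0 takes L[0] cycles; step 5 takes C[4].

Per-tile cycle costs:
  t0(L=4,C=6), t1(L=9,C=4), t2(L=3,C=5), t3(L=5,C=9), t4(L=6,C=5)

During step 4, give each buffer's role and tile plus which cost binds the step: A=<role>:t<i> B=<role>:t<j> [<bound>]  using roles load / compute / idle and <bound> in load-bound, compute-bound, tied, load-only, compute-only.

step 4: A=load:t4 B=compute:t3 [compute-bound]

k=0 load=t0/4c comp=- wait=4 total=4
k=1 load=t1/9c comp=t0/6c wait=9 total=13
k=2 load=t2/3c comp=t1/4c wait=4 total=17
k=3 load=t3/5c comp=t2/5c wait=5 total=22
k=4 load=t4/6c comp=t3/9c wait=9 total=31
k=5 load=- comp=t4/5c wait=5 total=36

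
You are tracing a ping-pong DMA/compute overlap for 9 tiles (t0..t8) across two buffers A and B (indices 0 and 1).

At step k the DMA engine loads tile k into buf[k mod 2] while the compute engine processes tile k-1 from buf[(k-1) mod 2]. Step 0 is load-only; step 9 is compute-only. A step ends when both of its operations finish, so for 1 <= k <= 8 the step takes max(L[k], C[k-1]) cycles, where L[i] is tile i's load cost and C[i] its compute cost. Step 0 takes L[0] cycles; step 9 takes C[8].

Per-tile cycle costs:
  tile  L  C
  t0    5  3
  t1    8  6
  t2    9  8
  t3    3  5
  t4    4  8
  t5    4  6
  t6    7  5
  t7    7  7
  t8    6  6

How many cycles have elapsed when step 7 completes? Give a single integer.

end_cycle[7] = 57

k=0 load=t0/5c comp=- wait=5 total=5
k=1 load=t1/8c comp=t0/3c wait=8 total=13
k=2 load=t2/9c comp=t1/6c wait=9 total=22
k=3 load=t3/3c comp=t2/8c wait=8 total=30
k=4 load=t4/4c comp=t3/5c wait=5 total=35
k=5 load=t5/4c comp=t4/8c wait=8 total=43
k=6 load=t6/7c comp=t5/6c wait=7 total=50
k=7 load=t7/7c comp=t6/5c wait=7 total=57
k=8 load=t8/6c comp=t7/7c wait=7 total=64
k=9 load=- comp=t8/6c wait=6 total=70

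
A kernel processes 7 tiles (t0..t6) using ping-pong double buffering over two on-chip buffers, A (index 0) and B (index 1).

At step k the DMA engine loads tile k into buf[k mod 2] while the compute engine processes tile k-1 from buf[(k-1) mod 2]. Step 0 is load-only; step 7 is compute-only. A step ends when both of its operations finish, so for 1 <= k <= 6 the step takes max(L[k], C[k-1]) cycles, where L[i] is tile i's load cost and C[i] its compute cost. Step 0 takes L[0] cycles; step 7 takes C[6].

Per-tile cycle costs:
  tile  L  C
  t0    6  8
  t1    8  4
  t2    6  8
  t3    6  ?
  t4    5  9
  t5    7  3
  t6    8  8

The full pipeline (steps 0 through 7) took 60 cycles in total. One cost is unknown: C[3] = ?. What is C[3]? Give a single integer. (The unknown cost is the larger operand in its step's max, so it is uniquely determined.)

C[3] = 7

step 0 | dur = L[0]=6 = 6
step 1 | dur = max(L[1]=8, C[0]=8) = 8
step 2 | dur = max(L[2]=6, C[1]=4) = 6
step 3 | dur = max(L[3]=6, C[2]=8) = 8
step 4 | dur = max(L[4]=5, C[3]=?) = C[3]  (unknown; binding)
step 5 | dur = max(L[5]=7, C[4]=9) = 9
step 6 | dur = max(L[6]=8, C[5]=3) = 8
step 7 | dur = C[6]=8 = 8
sum of known step durations = 53
dur[4] = total - known = 60 - 53 = 7
C[3] is the binding max in step 4, so C[3] = dur[4] = 7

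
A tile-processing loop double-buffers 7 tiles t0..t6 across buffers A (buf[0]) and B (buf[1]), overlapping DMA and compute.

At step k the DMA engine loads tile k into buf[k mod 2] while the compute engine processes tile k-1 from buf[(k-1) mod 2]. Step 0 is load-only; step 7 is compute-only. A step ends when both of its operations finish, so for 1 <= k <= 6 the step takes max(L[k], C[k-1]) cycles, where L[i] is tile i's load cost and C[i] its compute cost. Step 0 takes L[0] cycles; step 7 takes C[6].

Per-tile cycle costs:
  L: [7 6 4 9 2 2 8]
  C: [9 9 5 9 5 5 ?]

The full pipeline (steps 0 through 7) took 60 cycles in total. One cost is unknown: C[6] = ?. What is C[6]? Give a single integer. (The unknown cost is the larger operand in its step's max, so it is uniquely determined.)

step 0 = dur = L[0]=7 = 7
step 1 = dur = max(L[1]=6, C[0]=9) = 9
step 2 = dur = max(L[2]=4, C[1]=9) = 9
step 3 = dur = max(L[3]=9, C[2]=5) = 9
step 4 = dur = max(L[4]=2, C[3]=9) = 9
step 5 = dur = max(L[5]=2, C[4]=5) = 5
step 6 = dur = max(L[6]=8, C[5]=5) = 8
step 7 = dur = C[6]=? = C[6]  (unknown; binding)
sum of known step durations = 56
dur[7] = total - known = 60 - 56 = 4
C[6] is the binding max in step 7, so C[6] = dur[7] = 4

C[6] = 4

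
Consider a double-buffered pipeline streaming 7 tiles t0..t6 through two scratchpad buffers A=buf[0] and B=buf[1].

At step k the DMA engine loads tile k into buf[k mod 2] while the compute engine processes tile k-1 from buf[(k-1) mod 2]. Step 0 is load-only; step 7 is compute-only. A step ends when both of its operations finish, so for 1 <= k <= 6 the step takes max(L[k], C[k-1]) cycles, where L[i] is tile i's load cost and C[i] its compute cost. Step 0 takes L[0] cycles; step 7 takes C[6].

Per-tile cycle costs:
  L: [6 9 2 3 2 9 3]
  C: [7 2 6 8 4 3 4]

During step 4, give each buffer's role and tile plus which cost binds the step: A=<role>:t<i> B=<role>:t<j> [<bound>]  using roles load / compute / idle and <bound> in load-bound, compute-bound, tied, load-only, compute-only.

step 4: A=load:t4 B=compute:t3 [compute-bound]

  0. 6=6c; end=6; A:t0 B:-
  1. max(9,7)=9c; end=15; A:t0 B:t1
  2. max(2,2)=2c; end=17; A:t2 B:t1
  3. max(3,6)=6c; end=23; A:t2 B:t3
  4. max(2,8)=8c; end=31; A:t4 B:t3
  5. max(9,4)=9c; end=40; A:t4 B:t5
  6. max(3,3)=3c; end=43; A:t6 B:t5
  7. 4=4c; end=47; A:t6 B:t5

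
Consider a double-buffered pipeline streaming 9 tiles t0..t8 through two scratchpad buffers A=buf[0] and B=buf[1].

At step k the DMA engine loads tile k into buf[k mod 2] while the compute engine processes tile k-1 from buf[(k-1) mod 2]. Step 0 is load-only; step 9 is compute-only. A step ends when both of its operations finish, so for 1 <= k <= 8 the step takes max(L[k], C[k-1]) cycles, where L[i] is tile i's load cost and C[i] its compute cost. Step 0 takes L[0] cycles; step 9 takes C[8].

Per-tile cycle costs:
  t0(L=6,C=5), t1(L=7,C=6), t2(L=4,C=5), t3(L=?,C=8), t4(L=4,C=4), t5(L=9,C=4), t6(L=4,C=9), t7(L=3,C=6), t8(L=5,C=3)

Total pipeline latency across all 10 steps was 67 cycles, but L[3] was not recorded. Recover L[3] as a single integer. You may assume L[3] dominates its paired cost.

L[3] = 9

step 0 = dur = L[0]=6 = 6
step 1 = dur = max(L[1]=7, C[0]=5) = 7
step 2 = dur = max(L[2]=4, C[1]=6) = 6
step 3 = dur = max(L[3]=?, C[2]=5) = L[3]  (unknown; binding)
step 4 = dur = max(L[4]=4, C[3]=8) = 8
step 5 = dur = max(L[5]=9, C[4]=4) = 9
step 6 = dur = max(L[6]=4, C[5]=4) = 4
step 7 = dur = max(L[7]=3, C[6]=9) = 9
step 8 = dur = max(L[8]=5, C[7]=6) = 6
step 9 = dur = C[8]=3 = 3
sum of known step durations = 58
dur[3] = total - known = 67 - 58 = 9
L[3] is the binding max in step 3, so L[3] = dur[3] = 9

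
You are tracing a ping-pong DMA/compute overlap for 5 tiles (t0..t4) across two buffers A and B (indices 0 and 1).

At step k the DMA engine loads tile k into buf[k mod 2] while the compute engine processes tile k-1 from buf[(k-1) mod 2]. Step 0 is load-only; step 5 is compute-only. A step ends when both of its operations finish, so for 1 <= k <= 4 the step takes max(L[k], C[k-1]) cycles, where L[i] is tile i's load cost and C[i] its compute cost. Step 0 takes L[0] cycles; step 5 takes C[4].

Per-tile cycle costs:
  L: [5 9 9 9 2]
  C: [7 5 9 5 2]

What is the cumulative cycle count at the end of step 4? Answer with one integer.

end_cycle[4] = 37

step 0: L[0]=5 → dur=5, Σ=5 | A=load:t0 B=idle [load-only]
step 1: L[1]=9 C[0]=7 → dur=9, Σ=14 | A=compute:t0 B=load:t1 [load-bound]
step 2: L[2]=9 C[1]=5 → dur=9, Σ=23 | A=load:t2 B=compute:t1 [load-bound]
step 3: L[3]=9 C[2]=9 → dur=9, Σ=32 | A=compute:t2 B=load:t3 [tied]
step 4: L[4]=2 C[3]=5 → dur=5, Σ=37 | A=load:t4 B=compute:t3 [compute-bound]
step 5: C[4]=2 → dur=2, Σ=39 | A=compute:t4 B=idle [compute-only]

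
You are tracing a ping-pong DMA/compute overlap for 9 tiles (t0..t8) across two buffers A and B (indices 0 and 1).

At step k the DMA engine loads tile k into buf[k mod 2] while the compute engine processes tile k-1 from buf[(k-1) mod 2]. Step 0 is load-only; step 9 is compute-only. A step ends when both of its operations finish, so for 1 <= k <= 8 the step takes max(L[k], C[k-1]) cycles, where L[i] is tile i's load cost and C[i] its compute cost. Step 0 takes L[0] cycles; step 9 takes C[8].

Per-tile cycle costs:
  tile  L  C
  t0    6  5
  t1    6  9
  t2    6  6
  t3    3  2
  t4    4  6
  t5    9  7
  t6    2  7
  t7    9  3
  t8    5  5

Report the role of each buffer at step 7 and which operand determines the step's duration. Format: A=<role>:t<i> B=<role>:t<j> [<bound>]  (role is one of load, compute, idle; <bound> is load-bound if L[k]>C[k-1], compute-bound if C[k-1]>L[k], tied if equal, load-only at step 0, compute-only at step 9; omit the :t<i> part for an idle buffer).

  0. 6=6c; end=6; A:t0 B:-
  1. max(6,5)=6c; end=12; A:t0 B:t1
  2. max(6,9)=9c; end=21; A:t2 B:t1
  3. max(3,6)=6c; end=27; A:t2 B:t3
  4. max(4,2)=4c; end=31; A:t4 B:t3
  5. max(9,6)=9c; end=40; A:t4 B:t5
  6. max(2,7)=7c; end=47; A:t6 B:t5
  7. max(9,7)=9c; end=56; A:t6 B:t7
  8. max(5,3)=5c; end=61; A:t8 B:t7
  9. 5=5c; end=66; A:t8 B:t7

step 7: A=compute:t6 B=load:t7 [load-bound]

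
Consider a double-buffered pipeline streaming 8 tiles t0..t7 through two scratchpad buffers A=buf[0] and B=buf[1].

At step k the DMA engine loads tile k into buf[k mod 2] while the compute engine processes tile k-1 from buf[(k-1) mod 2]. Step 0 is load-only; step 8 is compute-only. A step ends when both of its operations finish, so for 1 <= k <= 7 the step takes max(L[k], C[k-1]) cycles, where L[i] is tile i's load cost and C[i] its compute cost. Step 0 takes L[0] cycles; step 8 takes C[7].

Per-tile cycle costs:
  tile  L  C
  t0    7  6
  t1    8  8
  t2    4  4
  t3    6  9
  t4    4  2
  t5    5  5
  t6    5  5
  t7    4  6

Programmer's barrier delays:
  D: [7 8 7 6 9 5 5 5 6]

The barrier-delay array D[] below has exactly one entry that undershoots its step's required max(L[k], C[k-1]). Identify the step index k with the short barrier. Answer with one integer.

k=0 barrier L[0]=7→7c, D[0]=7 ok
k=1 barrier max(L[1]=8,C[0]=6)→8c, D[1]=8 ok
k=2 barrier max(L[2]=4,C[1]=8)→8c, D[2]=7 SHORT
k=3 barrier max(L[3]=6,C[2]=4)→6c, D[3]=6 ok
k=4 barrier max(L[4]=4,C[3]=9)→9c, D[4]=9 ok
k=5 barrier max(L[5]=5,C[4]=2)→5c, D[5]=5 ok
k=6 barrier max(L[6]=5,C[5]=5)→5c, D[6]=5 ok
k=7 barrier max(L[7]=4,C[6]=5)→5c, D[7]=5 ok
k=8 barrier C[7]=6→6c, D[8]=6 ok

hazard at step 2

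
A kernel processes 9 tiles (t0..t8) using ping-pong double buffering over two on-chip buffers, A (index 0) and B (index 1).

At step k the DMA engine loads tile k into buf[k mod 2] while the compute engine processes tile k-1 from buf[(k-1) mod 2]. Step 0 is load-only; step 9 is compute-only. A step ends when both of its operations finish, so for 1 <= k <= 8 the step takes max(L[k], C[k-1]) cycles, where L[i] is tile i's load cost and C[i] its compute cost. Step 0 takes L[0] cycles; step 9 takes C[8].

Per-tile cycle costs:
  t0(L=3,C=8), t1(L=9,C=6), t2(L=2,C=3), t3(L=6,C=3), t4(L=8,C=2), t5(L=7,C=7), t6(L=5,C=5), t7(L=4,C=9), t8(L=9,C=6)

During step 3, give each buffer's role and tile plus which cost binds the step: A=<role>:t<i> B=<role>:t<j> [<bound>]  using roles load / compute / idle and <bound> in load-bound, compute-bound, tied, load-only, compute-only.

k=0 load=t0/3c comp=- wait=3 total=3
k=1 load=t1/9c comp=t0/8c wait=9 total=12
k=2 load=t2/2c comp=t1/6c wait=6 total=18
k=3 load=t3/6c comp=t2/3c wait=6 total=24
k=4 load=t4/8c comp=t3/3c wait=8 total=32
k=5 load=t5/7c comp=t4/2c wait=7 total=39
k=6 load=t6/5c comp=t5/7c wait=7 total=46
k=7 load=t7/4c comp=t6/5c wait=5 total=51
k=8 load=t8/9c comp=t7/9c wait=9 total=60
k=9 load=- comp=t8/6c wait=6 total=66

step 3: A=compute:t2 B=load:t3 [load-bound]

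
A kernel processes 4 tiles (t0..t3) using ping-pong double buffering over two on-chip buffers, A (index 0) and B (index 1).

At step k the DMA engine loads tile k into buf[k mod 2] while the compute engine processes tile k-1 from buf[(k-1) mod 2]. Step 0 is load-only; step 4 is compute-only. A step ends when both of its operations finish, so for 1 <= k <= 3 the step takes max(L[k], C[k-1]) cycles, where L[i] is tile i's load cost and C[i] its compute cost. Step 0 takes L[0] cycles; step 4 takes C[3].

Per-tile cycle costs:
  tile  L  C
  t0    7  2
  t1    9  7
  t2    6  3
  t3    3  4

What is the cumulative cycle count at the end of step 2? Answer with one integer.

end_cycle[2] = 23

  0. 7=7c; end=7; A:t0 B:-
  1. max(9,2)=9c; end=16; A:t0 B:t1
  2. max(6,7)=7c; end=23; A:t2 B:t1
  3. max(3,3)=3c; end=26; A:t2 B:t3
  4. 4=4c; end=30; A:t2 B:t3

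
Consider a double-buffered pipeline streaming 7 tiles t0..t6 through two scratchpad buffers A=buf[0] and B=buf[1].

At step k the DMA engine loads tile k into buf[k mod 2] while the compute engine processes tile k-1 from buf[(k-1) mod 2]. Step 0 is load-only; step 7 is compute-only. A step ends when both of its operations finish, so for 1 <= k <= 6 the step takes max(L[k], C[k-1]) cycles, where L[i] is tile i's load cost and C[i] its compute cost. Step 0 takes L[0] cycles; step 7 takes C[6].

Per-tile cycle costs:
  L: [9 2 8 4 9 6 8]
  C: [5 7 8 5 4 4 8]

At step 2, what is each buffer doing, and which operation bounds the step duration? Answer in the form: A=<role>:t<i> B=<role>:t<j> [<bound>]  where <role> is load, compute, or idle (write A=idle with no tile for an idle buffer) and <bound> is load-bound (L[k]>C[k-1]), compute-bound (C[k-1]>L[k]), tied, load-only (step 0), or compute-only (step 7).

step 0: L[0]=9 → dur=9, Σ=9 | A=load:t0 B=idle [load-only]
step 1: L[1]=2 C[0]=5 → dur=5, Σ=14 | A=compute:t0 B=load:t1 [compute-bound]
step 2: L[2]=8 C[1]=7 → dur=8, Σ=22 | A=load:t2 B=compute:t1 [load-bound]
step 3: L[3]=4 C[2]=8 → dur=8, Σ=30 | A=compute:t2 B=load:t3 [compute-bound]
step 4: L[4]=9 C[3]=5 → dur=9, Σ=39 | A=load:t4 B=compute:t3 [load-bound]
step 5: L[5]=6 C[4]=4 → dur=6, Σ=45 | A=compute:t4 B=load:t5 [load-bound]
step 6: L[6]=8 C[5]=4 → dur=8, Σ=53 | A=load:t6 B=compute:t5 [load-bound]
step 7: C[6]=8 → dur=8, Σ=61 | A=compute:t6 B=idle [compute-only]

step 2: A=load:t2 B=compute:t1 [load-bound]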